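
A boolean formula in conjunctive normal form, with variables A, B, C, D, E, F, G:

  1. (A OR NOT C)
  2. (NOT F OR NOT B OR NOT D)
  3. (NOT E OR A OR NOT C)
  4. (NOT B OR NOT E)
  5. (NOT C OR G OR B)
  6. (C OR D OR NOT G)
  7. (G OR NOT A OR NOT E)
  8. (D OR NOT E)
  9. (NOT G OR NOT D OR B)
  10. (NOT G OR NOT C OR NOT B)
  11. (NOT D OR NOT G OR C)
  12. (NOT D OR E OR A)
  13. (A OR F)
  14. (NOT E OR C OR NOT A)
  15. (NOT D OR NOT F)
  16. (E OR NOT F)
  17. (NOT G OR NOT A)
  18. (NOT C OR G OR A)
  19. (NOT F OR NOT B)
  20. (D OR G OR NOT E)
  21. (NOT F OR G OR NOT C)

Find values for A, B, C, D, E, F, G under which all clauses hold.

A=T  B=T  C=F  D=T  E=F  F=F  G=F

Try A = True.
  then G is forced to False.
  then E is forced to False.
  then F is forced to False.
For the remaining variables, B = True, C = False, D = True works.
Check each clause:
  1. (NOT C OR A) — A is true.
  2. (NOT F OR NOT B OR NOT D) — NOT F is true.
  3. (NOT C OR A OR NOT E) — A is true.
  4. (NOT B OR NOT E) — NOT E is true.
  5. (G OR NOT C OR B) — B is true.
  6. (NOT G OR D OR C) — NOT G is true.
  7. (G OR NOT A OR NOT E) — NOT E is true.
  8. (D OR NOT E) — NOT E is true.
  9. (NOT D OR B OR NOT G) — NOT G is true.
  10. (NOT C OR NOT B OR NOT G) — NOT G is true.
  11. (NOT D OR NOT G OR C) — NOT G is true.
  12. (NOT D OR A OR E) — A is true.
  13. (F OR A) — A is true.
  14. (NOT E OR NOT A OR C) — NOT E is true.
  15. (NOT F OR NOT D) — NOT F is true.
  16. (E OR NOT F) — NOT F is true.
  17. (NOT G OR NOT A) — NOT G is true.
  18. (A OR G OR NOT C) — A is true.
  19. (NOT F OR NOT B) — NOT F is true.
  20. (D OR G OR NOT E) — NOT E is true.
  21. (NOT F OR NOT C OR G) — NOT F is true.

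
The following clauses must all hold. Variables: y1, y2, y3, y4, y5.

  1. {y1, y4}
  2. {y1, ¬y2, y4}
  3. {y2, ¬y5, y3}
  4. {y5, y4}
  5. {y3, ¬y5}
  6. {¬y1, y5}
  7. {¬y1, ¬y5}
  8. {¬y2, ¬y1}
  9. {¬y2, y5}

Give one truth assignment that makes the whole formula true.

y1=F, y2=F, y3=T, y4=T, y5=T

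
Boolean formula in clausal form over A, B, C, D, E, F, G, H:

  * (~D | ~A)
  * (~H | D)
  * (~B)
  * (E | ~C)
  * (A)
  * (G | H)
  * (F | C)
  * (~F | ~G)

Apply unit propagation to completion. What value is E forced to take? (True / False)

True

(~B) stands alone — B = False.
(A) stands alone — A = True.
From (~A | ~D) and A = True: D = False.
(~H | D): since D = False, the clause reduces to (~H). H = False.
(G | H) with H = False leaves only G, so G = True.
(~F | ~G): since G = True, the clause reduces to (~F). F = False.
From (C | F) and F = False: C = True.
(E | ~C): since C = True, the clause reduces to (E). E = True.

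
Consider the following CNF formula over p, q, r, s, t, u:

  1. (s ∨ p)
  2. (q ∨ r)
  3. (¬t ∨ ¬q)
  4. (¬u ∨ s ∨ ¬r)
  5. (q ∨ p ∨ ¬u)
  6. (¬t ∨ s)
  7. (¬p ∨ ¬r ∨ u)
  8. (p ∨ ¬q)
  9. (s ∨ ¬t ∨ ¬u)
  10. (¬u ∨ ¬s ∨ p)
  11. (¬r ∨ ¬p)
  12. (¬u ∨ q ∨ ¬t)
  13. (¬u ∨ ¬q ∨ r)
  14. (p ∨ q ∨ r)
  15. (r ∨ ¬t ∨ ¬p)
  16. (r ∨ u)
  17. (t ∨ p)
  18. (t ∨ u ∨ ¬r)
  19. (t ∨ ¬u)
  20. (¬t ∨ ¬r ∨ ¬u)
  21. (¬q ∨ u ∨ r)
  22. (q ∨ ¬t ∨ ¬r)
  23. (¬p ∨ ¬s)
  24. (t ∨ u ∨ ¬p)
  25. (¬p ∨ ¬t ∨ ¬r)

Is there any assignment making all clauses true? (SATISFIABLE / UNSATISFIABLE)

r = True:
  propagation gives p=False, s=True, q=False, u=False; an empty clause results — contradiction.
r = False:
  propagation gives q=True, t=False, p=True, u=False; an empty clause results — contradiction.
Every branch closes, so no satisfying assignment exists.

UNSATISFIABLE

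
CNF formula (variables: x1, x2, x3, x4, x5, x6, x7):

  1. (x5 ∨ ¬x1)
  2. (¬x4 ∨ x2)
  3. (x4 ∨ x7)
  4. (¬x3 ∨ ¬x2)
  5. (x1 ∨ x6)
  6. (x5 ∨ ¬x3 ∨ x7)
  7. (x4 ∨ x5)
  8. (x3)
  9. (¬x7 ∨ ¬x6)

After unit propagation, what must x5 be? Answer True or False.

True

(x3) is a unit clause: x3 = True.
(¬x3 ∨ ¬x2) with x3 = True leaves only ¬x2, so x2 = False.
In (x2 ∨ ¬x4), x2 is now false; ¬x4 must hold, so x4 = False.
(x4 ∨ x7) with x4 = False leaves only x7, so x7 = True.
From (x4 ∨ x5) and x4 = False: x5 = True.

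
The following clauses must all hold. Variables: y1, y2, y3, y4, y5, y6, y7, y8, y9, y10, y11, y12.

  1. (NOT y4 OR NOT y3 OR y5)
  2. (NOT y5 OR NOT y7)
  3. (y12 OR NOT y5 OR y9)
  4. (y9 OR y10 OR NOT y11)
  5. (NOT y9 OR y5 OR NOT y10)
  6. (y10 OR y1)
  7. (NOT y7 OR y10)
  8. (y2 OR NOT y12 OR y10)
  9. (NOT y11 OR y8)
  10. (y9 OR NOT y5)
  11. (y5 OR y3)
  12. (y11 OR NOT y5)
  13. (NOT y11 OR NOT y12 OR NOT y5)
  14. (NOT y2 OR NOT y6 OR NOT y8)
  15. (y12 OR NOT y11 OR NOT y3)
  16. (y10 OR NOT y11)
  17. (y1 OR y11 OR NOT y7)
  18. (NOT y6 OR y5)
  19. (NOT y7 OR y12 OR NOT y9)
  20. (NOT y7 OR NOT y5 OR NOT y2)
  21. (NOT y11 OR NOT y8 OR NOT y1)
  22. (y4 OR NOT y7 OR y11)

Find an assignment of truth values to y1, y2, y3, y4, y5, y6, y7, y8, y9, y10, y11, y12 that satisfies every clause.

y1=T, y2=F, y3=T, y4=F, y5=F, y6=F, y7=F, y8=T, y9=F, y10=F, y11=F, y12=F

Check each clause:
  1. (y5 OR NOT y3 OR NOT y4) — NOT y4 is true.
  2. (NOT y5 OR NOT y7) — NOT y7 is true.
  3. (y9 OR NOT y5 OR y12) — NOT y5 is true.
  4. (NOT y11 OR y9 OR y10) — NOT y11 is true.
  5. (y5 OR NOT y9 OR NOT y10) — NOT y10 is true.
  6. (y1 OR y10) — y1 is true.
  7. (y10 OR NOT y7) — NOT y7 is true.
  8. (y10 OR NOT y12 OR y2) — NOT y12 is true.
  9. (y8 OR NOT y11) — y8 is true.
  10. (y9 OR NOT y5) — NOT y5 is true.
  11. (y3 OR y5) — y3 is true.
  12. (NOT y5 OR y11) — NOT y5 is true.
  13. (NOT y12 OR NOT y5 OR NOT y11) — NOT y5 is true.
  14. (NOT y2 OR NOT y8 OR NOT y6) — NOT y6 is true.
  15. (NOT y3 OR y12 OR NOT y11) — NOT y11 is true.
  16. (y10 OR NOT y11) — NOT y11 is true.
  17. (y11 OR y1 OR NOT y7) — y1 is true.
  18. (NOT y6 OR y5) — NOT y6 is true.
  19. (y12 OR NOT y9 OR NOT y7) — NOT y7 is true.
  20. (NOT y5 OR NOT y2 OR NOT y7) — NOT y7 is true.
  21. (NOT y1 OR NOT y11 OR NOT y8) — NOT y11 is true.
  22. (NOT y7 OR y11 OR y4) — NOT y7 is true.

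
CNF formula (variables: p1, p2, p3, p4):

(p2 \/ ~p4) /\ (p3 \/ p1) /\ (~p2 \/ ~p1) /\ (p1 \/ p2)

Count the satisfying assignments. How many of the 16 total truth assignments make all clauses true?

4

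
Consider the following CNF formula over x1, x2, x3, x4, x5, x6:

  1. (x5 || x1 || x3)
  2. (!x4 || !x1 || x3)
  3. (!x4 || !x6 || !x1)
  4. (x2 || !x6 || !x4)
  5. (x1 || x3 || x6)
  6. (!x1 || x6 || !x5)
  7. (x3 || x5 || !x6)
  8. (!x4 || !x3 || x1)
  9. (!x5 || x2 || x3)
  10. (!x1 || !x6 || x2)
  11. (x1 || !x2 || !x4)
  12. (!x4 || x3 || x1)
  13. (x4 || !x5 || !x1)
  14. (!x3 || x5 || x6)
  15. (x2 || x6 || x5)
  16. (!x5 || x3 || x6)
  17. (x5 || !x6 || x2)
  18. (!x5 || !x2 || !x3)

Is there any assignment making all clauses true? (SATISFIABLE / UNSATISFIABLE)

SATISFIABLE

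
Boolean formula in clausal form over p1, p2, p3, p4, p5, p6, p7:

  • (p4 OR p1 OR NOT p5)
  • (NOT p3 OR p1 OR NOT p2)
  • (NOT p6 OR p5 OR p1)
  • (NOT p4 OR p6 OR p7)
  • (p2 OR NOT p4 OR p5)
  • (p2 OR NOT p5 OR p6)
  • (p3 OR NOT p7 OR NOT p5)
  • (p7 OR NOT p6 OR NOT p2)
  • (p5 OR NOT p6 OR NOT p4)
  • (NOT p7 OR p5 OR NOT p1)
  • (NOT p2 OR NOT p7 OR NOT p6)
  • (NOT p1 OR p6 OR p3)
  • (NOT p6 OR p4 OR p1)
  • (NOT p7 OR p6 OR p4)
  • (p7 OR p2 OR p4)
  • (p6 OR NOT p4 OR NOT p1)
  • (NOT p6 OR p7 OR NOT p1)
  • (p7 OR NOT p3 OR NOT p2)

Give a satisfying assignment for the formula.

p1=False, p2=False, p3=False, p4=True, p5=True, p6=True, p7=False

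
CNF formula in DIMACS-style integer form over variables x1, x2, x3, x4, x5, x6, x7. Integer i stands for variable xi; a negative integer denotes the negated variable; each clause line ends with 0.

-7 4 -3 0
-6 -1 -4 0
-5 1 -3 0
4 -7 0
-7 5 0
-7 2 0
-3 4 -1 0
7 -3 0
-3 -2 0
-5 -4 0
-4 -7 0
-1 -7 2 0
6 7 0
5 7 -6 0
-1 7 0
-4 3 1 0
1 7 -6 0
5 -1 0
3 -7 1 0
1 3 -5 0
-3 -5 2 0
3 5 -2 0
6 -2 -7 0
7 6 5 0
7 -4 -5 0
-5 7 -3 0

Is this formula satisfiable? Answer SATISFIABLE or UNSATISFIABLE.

x7 = True:
  propagation gives x4=True; an empty clause results — contradiction.
x7 = False:
  propagation gives x3=False, x6=True, x5=True, x4=False; an empty clause results — contradiction.
Every branch closes, so no satisfying assignment exists.

UNSATISFIABLE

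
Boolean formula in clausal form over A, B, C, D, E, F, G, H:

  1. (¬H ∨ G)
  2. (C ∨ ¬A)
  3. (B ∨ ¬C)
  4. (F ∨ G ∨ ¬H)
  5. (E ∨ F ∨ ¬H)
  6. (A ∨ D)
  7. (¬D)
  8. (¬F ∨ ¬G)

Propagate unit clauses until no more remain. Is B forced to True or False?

True

(¬D) stands alone — D = False.
From (D ∨ A) and D = False: A = True.
(C ∨ ¬A): since A = True, the clause reduces to (C). C = True.
(B ∨ ¬C) with C = True leaves only B, so B = True.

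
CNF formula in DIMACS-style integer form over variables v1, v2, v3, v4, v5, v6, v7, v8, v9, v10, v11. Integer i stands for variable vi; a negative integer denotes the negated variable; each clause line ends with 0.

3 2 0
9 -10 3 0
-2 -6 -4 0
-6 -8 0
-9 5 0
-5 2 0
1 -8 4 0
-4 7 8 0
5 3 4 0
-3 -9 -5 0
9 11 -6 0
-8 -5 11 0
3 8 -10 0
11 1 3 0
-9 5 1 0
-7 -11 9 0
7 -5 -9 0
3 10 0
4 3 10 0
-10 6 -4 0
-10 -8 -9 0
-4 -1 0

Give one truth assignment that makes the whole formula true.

v1 = F, v2 = T, v3 = T, v4 = T, v5 = T, v6 = F, v7 = F, v8 = T, v9 = F, v10 = F, v11 = T

Set v1 = False and propagate.
Branch on v2: take v2 = True.
For the remaining variables, v3 = True, v4 = True, v5 = True, v6 = False, v7 = False, v8 = True, v9 = False, v10 = False, v11 = True works.
Check each clause:
  1. (v3 OR v2) — v2 is true.
  2. (NOT v10 OR v9 OR v3) — v3 is true.
  3. (NOT v4 OR NOT v2 OR NOT v6) — NOT v6 is true.
  4. (NOT v6 OR NOT v8) — NOT v6 is true.
  5. (v5 OR NOT v9) — v5 is true.
  6. (v2 OR NOT v5) — v2 is true.
  7. (v4 OR v1 OR NOT v8) — v4 is true.
  8. (v7 OR NOT v4 OR v8) — v8 is true.
  9. (v5 OR v4 OR v3) — v3 is true.
  10. (NOT v9 OR NOT v5 OR NOT v3) — NOT v9 is true.
  11. (v9 OR NOT v6 OR v11) — NOT v6 is true.
  12. (NOT v5 OR v11 OR NOT v8) — v11 is true.
  13. (v3 OR v8 OR NOT v10) — v8 is true.
  14. (v11 OR v3 OR v1) — v11 is true.
  15. (v5 OR v1 OR NOT v9) — v5 is true.
  16. (NOT v7 OR v9 OR NOT v11) — NOT v7 is true.
  17. (NOT v5 OR v7 OR NOT v9) — NOT v9 is true.
  18. (v3 OR v10) — v3 is true.
  19. (v3 OR v10 OR v4) — v3 is true.
  20. (v6 OR NOT v10 OR NOT v4) — NOT v10 is true.
  21. (NOT v9 OR NOT v8 OR NOT v10) — NOT v10 is true.
  22. (NOT v4 OR NOT v1) — NOT v1 is true.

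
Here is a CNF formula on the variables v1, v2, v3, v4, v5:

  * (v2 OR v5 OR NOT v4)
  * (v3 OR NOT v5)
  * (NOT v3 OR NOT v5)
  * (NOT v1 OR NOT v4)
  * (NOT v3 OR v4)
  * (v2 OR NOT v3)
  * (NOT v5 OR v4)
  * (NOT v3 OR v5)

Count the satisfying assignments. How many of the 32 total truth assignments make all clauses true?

5

The models are:
  v1=0 v2=0 v3=0 v4=0 v5=0
  v1=0 v2=1 v3=0 v4=0 v5=0
  v1=0 v2=1 v3=0 v4=1 v5=0
  v1=1 v2=0 v3=0 v4=0 v5=0
  v1=1 v2=1 v3=0 v4=0 v5=0
Count: 5.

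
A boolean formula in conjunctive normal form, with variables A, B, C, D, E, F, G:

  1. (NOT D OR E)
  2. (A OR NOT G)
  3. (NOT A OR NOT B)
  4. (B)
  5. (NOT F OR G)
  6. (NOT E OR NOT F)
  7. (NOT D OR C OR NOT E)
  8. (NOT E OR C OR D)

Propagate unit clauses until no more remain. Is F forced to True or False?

False

(B) is a unit clause: B = True.
In (NOT A OR NOT B), NOT B is now false; NOT A must hold, so A = False.
(A OR NOT G) with A = False leaves only NOT G, so G = False.
(G OR NOT F): since G = False, the clause reduces to (NOT F). F = False.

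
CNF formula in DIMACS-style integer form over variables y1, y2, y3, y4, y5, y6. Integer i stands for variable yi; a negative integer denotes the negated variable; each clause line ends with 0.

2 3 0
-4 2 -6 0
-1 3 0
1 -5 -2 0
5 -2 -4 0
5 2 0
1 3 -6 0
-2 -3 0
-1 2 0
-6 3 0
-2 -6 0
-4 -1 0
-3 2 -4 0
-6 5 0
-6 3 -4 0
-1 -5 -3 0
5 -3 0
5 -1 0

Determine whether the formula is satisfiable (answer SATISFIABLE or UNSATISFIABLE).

SATISFIABLE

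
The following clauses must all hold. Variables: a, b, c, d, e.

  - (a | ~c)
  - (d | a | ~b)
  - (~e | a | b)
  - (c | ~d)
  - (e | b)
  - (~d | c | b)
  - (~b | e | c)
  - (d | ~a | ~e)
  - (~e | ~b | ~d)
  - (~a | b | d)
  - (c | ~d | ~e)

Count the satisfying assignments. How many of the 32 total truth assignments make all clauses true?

3

Satisfying assignments:
  a=T b=F c=T d=T e=T
  a=T b=T c=T d=F e=F
  a=T b=T c=T d=T e=F
Count: 3.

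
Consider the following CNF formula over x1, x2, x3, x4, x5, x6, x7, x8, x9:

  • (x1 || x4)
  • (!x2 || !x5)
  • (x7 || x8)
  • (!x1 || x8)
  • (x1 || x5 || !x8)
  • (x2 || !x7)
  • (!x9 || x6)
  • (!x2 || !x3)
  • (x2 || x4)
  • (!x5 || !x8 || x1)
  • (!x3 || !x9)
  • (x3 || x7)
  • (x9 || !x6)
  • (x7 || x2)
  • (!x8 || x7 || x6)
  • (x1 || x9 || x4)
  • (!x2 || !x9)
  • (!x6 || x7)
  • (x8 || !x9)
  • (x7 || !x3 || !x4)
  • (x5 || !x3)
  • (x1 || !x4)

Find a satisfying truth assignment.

x1=True, x2=True, x3=False, x4=False, x5=False, x6=False, x7=True, x8=True, x9=False

Set x1 = True and propagate.
  then x8 is forced to True.
Branch on x2: take x2 = True.
  then x5 is forced to False.
  then x3 is forced to False.
  then x7 is forced to True.
  then x9 is forced to False.
  then x6 is forced to False.
x4 is now unconstrained; take x4 = False.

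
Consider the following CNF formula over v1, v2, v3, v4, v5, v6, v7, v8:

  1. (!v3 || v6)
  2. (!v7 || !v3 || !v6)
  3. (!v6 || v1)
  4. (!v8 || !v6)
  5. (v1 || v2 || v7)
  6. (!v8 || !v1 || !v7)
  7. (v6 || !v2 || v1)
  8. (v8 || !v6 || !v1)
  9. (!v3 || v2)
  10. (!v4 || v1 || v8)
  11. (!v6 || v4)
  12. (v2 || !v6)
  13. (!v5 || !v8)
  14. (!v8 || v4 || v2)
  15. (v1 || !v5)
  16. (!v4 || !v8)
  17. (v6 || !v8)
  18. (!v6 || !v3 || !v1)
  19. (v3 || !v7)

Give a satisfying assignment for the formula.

v1=True, v2=False, v3=False, v4=False, v5=False, v6=False, v7=False, v8=False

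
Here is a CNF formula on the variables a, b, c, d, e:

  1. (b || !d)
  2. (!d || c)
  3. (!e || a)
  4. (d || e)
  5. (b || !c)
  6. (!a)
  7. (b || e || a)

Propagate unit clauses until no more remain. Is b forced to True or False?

True

Unit clause (!a) sets a = False.
(!e || a): since a = False, the clause reduces to (!e). e = False.
In (d || e), e is now false; d must hold, so d = True.
(!d || b): since d = True, the clause reduces to (b). b = True.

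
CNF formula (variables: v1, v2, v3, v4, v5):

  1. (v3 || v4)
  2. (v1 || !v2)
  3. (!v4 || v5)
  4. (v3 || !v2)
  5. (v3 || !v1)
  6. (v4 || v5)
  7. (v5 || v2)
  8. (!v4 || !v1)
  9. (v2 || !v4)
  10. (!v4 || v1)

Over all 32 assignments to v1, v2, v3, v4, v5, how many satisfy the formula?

The models are:
  v1=F v2=F v3=T v4=F v5=T
  v1=T v2=F v3=T v4=F v5=T
  v1=T v2=T v3=T v4=F v5=T
Count: 3.

3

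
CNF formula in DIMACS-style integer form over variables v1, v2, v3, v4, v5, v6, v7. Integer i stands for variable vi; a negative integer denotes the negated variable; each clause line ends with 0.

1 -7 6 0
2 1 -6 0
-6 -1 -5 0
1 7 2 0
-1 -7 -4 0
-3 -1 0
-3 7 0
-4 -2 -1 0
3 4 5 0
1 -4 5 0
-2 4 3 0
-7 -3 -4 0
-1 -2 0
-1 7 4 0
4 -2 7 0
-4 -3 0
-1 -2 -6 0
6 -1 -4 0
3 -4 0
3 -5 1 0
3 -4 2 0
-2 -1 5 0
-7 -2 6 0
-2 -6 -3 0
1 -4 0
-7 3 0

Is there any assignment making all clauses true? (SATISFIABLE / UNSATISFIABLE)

v1 = True:
  propagation gives v3=False, v2=False, v4=False, v5=True; an empty clause results — contradiction.
v1 = False:
  v2 = True:
    propagation gives v3=True, v7=True, v6=True; an empty clause results — contradiction.
  v2 = False:
    propagation gives v6=False, v7=False; an empty clause results — contradiction.
Every branch closes, so no satisfying assignment exists.

UNSATISFIABLE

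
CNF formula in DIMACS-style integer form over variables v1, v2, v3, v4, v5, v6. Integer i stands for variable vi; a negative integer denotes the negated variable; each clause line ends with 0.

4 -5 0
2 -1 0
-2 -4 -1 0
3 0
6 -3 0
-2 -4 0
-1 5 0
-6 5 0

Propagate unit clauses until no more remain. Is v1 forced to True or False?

False

Unit clause (v3) sets v3 = True.
(v6 OR NOT v3) with v3 = True leaves only v6, so v6 = True.
(v5 OR NOT v6) with v6 = True leaves only v5, so v5 = True.
(v4 OR NOT v5) with v5 = True leaves only v4, so v4 = True.
In (NOT v4 OR NOT v2), NOT v4 is now false; NOT v2 must hold, so v2 = False.
In (NOT v1 OR v2), v2 is now false; NOT v1 must hold, so v1 = False.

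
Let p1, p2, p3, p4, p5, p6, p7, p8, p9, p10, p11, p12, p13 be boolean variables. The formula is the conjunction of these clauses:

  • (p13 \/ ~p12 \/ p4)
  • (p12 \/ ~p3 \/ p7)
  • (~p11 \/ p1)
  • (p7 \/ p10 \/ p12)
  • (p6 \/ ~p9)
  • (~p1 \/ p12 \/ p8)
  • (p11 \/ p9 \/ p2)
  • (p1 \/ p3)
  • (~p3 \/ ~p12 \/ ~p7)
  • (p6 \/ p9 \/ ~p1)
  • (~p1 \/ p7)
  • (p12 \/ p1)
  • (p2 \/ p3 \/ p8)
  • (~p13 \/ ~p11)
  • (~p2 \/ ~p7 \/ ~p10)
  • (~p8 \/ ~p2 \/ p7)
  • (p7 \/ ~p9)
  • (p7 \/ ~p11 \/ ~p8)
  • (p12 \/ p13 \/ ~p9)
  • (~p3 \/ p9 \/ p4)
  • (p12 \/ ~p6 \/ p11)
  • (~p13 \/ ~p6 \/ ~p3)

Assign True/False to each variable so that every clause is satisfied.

p1 = 1, p2 = 1, p3 = 0, p4 = 0, p5 = 0, p6 = 1, p7 = 1, p8 = 1, p9 = 1, p10 = 0, p11 = 0, p12 = 1, p13 = 1

Check each clause:
  1. (p4 \/ p13 \/ ~p12) — p13 is true.
  2. (p12 \/ ~p3 \/ p7) — p12 is true.
  3. (p1 \/ ~p11) — p1 is true.
  4. (p7 \/ p12 \/ p10) — p12 is true.
  5. (p6 \/ ~p9) — p6 is true.
  6. (~p1 \/ p12 \/ p8) — p8 is true.
  7. (p11 \/ p9 \/ p2) — p9 is true.
  8. (p3 \/ p1) — p1 is true.
  9. (~p3 \/ ~p7 \/ ~p12) — ~p3 is true.
  10. (~p1 \/ p9 \/ p6) — p9 is true.
  11. (~p1 \/ p7) — p7 is true.
  12. (p1 \/ p12) — p1 is true.
  13. (p3 \/ p2 \/ p8) — p8 is true.
  14. (~p13 \/ ~p11) — ~p11 is true.
  15. (~p2 \/ ~p10 \/ ~p7) — ~p10 is true.
  16. (~p2 \/ p7 \/ ~p8) — p7 is true.
  17. (p7 \/ ~p9) — p7 is true.
  18. (p7 \/ ~p8 \/ ~p11) — ~p11 is true.
  19. (p12 \/ p13 \/ ~p9) — p12 is true.
  20. (p9 \/ ~p3 \/ p4) — p9 is true.
  21. (p11 \/ p12 \/ ~p6) — p12 is true.
  22. (~p6 \/ ~p3 \/ ~p13) — ~p3 is true.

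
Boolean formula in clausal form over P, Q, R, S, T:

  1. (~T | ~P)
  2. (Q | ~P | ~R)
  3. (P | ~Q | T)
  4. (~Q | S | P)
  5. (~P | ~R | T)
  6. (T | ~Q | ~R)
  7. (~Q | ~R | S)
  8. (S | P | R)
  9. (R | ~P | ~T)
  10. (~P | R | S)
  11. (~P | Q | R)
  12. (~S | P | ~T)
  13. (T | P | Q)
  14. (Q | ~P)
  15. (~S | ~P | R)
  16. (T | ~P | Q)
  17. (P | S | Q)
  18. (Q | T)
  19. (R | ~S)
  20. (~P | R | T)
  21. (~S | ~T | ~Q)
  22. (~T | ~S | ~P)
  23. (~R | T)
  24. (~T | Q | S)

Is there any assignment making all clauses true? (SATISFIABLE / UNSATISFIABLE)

UNSATISFIABLE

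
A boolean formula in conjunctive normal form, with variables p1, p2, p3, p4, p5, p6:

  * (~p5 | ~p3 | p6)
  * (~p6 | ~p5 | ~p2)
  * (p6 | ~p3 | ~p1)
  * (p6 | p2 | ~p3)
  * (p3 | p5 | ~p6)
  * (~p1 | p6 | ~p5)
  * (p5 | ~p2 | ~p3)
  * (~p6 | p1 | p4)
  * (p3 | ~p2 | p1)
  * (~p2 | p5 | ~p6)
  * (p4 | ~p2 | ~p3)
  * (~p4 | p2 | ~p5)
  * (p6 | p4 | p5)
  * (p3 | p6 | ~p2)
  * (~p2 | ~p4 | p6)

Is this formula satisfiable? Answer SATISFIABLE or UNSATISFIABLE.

Try p1 = True.
Branch on p2: take p2 = False.
The remaining clauses are satisfied by p3 = True, p4 = False, p5 = False, p6 = True.
Every clause has at least one true literal under this assignment.
So p1=1, p2=0, p3=1, p4=0, p5=0, p6=1 is a satisfying assignment.

SATISFIABLE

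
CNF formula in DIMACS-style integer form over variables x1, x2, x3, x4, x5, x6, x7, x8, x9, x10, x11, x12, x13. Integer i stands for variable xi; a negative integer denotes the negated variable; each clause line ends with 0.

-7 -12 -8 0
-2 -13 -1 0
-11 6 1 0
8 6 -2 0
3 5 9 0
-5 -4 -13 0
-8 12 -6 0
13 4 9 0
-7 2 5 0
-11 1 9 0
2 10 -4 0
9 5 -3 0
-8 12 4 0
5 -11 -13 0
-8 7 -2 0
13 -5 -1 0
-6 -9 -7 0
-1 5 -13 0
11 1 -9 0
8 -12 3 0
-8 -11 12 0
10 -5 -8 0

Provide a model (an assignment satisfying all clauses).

x1=F, x2=T, x3=T, x4=T, x5=F, x6=T, x7=F, x8=F, x9=T, x10=T, x11=T, x12=T, x13=F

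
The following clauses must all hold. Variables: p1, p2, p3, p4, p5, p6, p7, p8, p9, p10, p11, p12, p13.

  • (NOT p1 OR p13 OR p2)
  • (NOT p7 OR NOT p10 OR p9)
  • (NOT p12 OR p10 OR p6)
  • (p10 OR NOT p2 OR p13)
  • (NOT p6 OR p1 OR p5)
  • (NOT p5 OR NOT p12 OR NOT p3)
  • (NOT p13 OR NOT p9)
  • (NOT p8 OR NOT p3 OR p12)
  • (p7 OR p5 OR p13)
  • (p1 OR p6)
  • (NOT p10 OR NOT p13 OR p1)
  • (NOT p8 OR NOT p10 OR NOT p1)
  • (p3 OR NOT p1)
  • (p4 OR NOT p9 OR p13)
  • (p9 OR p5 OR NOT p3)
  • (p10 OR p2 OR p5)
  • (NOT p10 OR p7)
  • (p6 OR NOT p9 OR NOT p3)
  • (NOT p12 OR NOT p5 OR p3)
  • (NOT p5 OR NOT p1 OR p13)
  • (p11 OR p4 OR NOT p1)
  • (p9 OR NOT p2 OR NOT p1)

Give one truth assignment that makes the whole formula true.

p1 = T, p2 = F, p3 = T, p4 = T, p5 = T, p6 = F, p7 = T, p8 = F, p9 = F, p10 = F, p11 = T, p12 = F, p13 = T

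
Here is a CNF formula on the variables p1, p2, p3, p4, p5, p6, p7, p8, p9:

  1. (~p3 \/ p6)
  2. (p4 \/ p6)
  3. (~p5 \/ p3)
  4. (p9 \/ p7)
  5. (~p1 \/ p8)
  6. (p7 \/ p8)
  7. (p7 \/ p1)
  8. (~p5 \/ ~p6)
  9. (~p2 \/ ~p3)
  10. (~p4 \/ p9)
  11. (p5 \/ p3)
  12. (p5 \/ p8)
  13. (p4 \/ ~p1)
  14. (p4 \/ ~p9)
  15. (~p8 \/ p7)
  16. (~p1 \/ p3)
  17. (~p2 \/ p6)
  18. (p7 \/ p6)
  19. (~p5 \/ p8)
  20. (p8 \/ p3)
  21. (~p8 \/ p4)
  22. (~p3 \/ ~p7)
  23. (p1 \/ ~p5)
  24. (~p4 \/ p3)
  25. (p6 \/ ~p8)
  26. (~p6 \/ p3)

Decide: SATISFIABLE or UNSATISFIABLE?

UNSATISFIABLE

p3 = True:
  propagation gives p6=True, p5=False, p2=False, p8=True; an empty clause results — contradiction.
p3 = False:
  propagation gives p5=False; an empty clause results — contradiction.
Every branch closes, so no satisfying assignment exists.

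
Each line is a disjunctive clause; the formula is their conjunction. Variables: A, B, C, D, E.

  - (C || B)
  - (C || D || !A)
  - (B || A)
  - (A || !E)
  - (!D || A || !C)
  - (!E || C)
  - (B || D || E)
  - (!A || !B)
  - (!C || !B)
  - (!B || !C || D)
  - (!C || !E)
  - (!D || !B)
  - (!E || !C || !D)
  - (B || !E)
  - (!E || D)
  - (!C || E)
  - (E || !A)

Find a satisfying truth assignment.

A=False, B=True, C=False, D=False, E=False

Branch on A: take A = False.
  then B is forced to True.
  then E is forced to False.
  then C is forced to False.
  then D is forced to False.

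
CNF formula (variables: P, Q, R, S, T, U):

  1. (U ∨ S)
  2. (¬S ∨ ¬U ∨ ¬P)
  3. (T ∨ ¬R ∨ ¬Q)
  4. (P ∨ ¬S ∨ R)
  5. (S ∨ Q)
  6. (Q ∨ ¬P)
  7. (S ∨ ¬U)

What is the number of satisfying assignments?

9

Case analysis on S and P:
  S=1, P=1: remaining (Q,R,T,U) ∈ {(1,0,0,0); (1,0,1,0); (1,1,1,0)} — 3.
  S=1, P=0: U free; 3 ways for (Q,R,T) × 2^1 = 6.
  S=0, P=1: a clause becomes empty — 0.
  S=0, P=0: a clause becomes empty — 0.
Total: 3 + 6 + 0 + 0 = 9.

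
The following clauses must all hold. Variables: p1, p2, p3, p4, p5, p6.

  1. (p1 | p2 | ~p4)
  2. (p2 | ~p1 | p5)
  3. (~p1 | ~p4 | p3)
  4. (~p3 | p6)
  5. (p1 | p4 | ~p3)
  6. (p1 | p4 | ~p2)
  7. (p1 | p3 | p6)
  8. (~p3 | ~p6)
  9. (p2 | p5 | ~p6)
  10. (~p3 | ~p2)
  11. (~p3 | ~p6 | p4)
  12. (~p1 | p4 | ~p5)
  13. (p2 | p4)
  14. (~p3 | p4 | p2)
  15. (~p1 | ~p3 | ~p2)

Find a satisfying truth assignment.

Branch on p1: take p1 = False.
The remaining clauses are satisfied by p2 = True, p3 = False, p4 = True, p5 = True, p6 = True.
Check each clause:
  1. (p1 | ~p4 | p2) — p2 is true.
  2. (p2 | p5 | ~p1) — p2 is true.
  3. (~p1 | ~p4 | p3) — ~p1 is true.
  4. (p6 | ~p3) — ~p3 is true.
  5. (p1 | ~p3 | p4) — p4 is true.
  6. (~p2 | p4 | p1) — p4 is true.
  7. (p3 | p6 | p1) — p6 is true.
  8. (~p3 | ~p6) — ~p3 is true.
  9. (p5 | p2 | ~p6) — p2 is true.
  10. (~p3 | ~p2) — ~p3 is true.
  11. (p4 | ~p6 | ~p3) — p4 is true.
  12. (~p1 | p4 | ~p5) — p4 is true.
  13. (p4 | p2) — p2 is true.
  14. (p4 | ~p3 | p2) — p2 is true.
  15. (~p1 | ~p2 | ~p3) — ~p3 is true.

p1=False, p2=True, p3=False, p4=True, p5=True, p6=True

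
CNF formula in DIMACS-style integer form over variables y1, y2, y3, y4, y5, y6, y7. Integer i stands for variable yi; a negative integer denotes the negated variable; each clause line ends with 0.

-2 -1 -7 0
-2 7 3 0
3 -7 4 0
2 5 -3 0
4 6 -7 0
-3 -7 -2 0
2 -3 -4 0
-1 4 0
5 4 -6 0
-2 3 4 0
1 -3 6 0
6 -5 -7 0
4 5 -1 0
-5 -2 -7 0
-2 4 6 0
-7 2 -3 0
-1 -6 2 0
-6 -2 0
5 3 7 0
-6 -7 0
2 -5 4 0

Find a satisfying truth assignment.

y1=F, y2=F, y3=F, y4=T, y5=F, y6=F, y7=T

Check each clause:
  1. {¬y7, ¬y1, ¬y2} — ¬y2 is true.
  2. {y3, y7, ¬y2} — ¬y2 is true.
  3. {y3, ¬y7, y4} — y4 is true.
  4. {¬y3, y2, y5} — ¬y3 is true.
  5. {y6, ¬y7, y4} — y4 is true.
  6. {¬y3, ¬y2, ¬y7} — ¬y3 is true.
  7. {¬y3, ¬y4, y2} — ¬y3 is true.
  8. {y4, ¬y1} — y4 is true.
  9. {y4, ¬y6, y5} — ¬y6 is true.
  10. {y4, ¬y2, y3} — y4 is true.
  11. {y1, ¬y3, y6} — ¬y3 is true.
  12. {¬y5, ¬y7, y6} — ¬y5 is true.
  13. {y4, y5, ¬y1} — y4 is true.
  14. {¬y2, ¬y7, ¬y5} — ¬y5 is true.
  15. {¬y2, y4, y6} — y4 is true.
  16. {¬y7, y2, ¬y3} — ¬y3 is true.
  17. {¬y1, ¬y6, y2} — ¬y6 is true.
  18. {¬y6, ¬y2} — ¬y6 is true.
  19. {y7, y5, y3} — y7 is true.
  20. {¬y7, ¬y6} — ¬y6 is true.
  21. {y2, ¬y5, y4} — ¬y5 is true.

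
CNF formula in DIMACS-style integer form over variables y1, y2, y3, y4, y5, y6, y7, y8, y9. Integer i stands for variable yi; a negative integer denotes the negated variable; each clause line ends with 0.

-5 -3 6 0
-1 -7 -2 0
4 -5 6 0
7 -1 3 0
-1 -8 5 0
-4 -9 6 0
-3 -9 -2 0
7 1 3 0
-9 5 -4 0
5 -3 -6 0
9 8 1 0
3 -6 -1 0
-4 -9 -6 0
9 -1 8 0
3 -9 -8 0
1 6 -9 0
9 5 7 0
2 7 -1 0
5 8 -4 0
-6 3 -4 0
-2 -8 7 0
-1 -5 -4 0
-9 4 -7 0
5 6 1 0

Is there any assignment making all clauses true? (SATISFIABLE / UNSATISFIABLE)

SATISFIABLE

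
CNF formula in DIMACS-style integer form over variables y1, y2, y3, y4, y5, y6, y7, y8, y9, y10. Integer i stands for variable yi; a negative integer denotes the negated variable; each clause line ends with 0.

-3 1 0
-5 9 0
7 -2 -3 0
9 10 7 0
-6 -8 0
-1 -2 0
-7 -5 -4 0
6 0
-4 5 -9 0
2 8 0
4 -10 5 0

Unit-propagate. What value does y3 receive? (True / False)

(y6) is a unit clause: y6 = True.
From (¬y6 ∨ ¬y8) and y6 = True: y8 = False.
In (y2 ∨ y8), y8 is now false; y2 must hold, so y2 = True.
In (¬y1 ∨ ¬y2), ¬y2 is now false; ¬y1 must hold, so y1 = False.
(y1 ∨ ¬y3) with y1 = False leaves only ¬y3, so y3 = False.

False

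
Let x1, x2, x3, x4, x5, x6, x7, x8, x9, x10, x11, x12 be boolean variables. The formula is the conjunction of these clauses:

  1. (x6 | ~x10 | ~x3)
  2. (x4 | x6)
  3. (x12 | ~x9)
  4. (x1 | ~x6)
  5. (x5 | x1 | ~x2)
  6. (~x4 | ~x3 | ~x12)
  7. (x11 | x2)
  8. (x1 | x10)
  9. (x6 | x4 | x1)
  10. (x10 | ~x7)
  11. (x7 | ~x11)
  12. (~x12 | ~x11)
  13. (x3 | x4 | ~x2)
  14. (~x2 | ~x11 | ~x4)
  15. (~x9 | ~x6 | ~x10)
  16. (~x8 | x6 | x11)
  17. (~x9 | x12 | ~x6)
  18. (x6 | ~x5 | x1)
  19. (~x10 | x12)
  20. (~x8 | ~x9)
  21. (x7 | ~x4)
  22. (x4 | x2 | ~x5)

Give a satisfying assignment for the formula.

x1=T  x2=T  x3=F  x4=T  x5=T  x6=F  x7=T  x8=F  x9=T  x10=T  x11=F  x12=T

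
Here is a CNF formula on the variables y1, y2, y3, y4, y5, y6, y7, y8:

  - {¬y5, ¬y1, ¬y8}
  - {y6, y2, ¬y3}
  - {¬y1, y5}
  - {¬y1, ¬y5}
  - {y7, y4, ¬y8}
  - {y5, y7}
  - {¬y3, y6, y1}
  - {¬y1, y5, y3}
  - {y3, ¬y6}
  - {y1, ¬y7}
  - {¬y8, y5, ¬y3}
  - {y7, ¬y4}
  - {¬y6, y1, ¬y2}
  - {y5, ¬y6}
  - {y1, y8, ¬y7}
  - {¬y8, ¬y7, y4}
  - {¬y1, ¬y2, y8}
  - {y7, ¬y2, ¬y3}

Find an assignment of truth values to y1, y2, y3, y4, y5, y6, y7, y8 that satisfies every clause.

Try y1 = False.
  then y7 is forced to False.
  then y5 is forced to True.
  then y4 is forced to False.
  then y8 is forced to False.
The remaining clauses are satisfied by y2 = False, y3 = False, y6 = False.

y1=F, y2=F, y3=F, y4=F, y5=T, y6=F, y7=F, y8=F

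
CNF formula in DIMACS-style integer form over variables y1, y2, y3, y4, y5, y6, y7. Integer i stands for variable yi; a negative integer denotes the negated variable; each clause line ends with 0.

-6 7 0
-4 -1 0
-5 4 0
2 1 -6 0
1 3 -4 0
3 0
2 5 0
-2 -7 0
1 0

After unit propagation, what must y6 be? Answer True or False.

False

(y3) stands alone — y3 = True.
Unit clause (y1) sets y1 = True.
In (¬y1 ∨ ¬y4), ¬y1 is now false; ¬y4 must hold, so y4 = False.
(¬y5 ∨ y4) with y4 = False leaves only ¬y5, so y5 = False.
In (y5 ∨ y2), y5 is now false; y2 must hold, so y2 = True.
From (¬y2 ∨ ¬y7) and y2 = True: y7 = False.
From (y7 ∨ ¬y6) and y7 = False: y6 = False.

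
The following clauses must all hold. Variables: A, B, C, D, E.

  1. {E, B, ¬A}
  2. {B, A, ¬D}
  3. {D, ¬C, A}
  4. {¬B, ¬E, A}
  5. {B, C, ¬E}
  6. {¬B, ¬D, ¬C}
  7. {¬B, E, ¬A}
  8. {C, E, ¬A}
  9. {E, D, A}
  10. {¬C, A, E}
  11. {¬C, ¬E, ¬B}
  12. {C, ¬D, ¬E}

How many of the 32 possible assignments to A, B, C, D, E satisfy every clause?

4

Satisfying assignments:
  A=0 B=1 C=0 D=1 E=0
  A=1 B=0 C=1 D=0 E=1
  A=1 B=0 C=1 D=1 E=1
  A=1 B=1 C=0 D=0 E=1
Count: 4.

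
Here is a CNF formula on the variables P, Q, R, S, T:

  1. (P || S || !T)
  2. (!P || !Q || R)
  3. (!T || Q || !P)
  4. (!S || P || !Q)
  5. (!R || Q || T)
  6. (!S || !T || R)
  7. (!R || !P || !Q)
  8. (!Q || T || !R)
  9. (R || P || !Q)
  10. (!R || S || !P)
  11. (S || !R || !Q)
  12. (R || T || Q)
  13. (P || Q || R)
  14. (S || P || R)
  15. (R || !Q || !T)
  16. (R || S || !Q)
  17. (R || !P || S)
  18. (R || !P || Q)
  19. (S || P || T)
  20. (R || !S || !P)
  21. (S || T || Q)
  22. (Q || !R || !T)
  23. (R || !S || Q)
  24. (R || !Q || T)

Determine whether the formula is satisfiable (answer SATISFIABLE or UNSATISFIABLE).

UNSATISFIABLE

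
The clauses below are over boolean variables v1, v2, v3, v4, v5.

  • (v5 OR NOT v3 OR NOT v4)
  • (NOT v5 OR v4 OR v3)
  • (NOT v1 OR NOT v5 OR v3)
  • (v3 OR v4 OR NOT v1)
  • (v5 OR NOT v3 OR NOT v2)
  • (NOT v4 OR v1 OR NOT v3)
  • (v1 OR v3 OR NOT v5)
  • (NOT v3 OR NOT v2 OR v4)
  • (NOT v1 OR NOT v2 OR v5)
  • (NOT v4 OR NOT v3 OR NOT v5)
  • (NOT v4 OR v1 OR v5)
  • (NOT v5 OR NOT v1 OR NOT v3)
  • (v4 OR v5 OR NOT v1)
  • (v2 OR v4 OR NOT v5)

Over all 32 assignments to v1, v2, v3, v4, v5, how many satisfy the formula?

The models are:
  v1=0 v2=0 v3=0 v4=0 v5=0
  v1=0 v2=0 v3=1 v4=0 v5=0
  v1=0 v2=1 v3=0 v4=0 v5=0
  v1=1 v2=0 v3=0 v4=1 v5=0
That's 4 in total.

4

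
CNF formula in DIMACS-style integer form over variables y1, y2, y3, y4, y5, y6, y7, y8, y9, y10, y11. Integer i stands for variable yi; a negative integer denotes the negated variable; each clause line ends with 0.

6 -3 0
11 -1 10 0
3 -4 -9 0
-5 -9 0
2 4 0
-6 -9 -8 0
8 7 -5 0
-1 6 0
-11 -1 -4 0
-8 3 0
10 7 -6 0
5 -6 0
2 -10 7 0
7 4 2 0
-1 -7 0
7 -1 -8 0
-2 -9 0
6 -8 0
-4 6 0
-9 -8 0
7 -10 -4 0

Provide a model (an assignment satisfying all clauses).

Pure literal: y1 appears only negated; assign y1 = False.
y9 occurs only negated in the remaining clauses — set y9 = False.
Try y2 = True.
Set y3 = False and propagate.
  then y8 is forced to False.
The remaining clauses are satisfied by y4 = False, y5 = True, y6 = False, y7 = True, y10 = True, y11 = False.
Every clause has at least one true literal under this assignment.

y1=False, y2=True, y3=False, y4=False, y5=True, y6=False, y7=True, y8=False, y9=False, y10=True, y11=False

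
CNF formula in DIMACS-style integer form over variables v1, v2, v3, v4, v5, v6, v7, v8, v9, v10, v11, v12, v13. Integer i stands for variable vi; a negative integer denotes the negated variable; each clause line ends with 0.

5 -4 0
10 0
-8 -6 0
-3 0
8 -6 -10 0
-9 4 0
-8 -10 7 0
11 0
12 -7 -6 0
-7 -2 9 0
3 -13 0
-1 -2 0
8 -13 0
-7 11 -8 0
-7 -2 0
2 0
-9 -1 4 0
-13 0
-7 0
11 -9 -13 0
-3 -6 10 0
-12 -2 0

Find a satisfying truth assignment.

(v10) is a unit clause, so v10 = True.
The clause (¬v3) is unit: v3 must be False.
(v11) is a unit clause, so v11 = True.
Unit propagation: (¬v13) forces v13 = False.
The clause (v2) is unit: v2 must be True.
The clause (¬v1) is unit: v1 must be False.
Unit propagation: (¬v7) forces v7 = False.
(¬v8) is a unit clause, so v8 = False.
The clause (¬v6) is unit: v6 must be False.
The clause (¬v12) is unit: v12 must be False.
v5 occurs only positively in the remaining clauses — set v5 = True.
v9 occurs only negated in the remaining clauses — set v9 = False.
v4 is now unconstrained; take v4 = False.

v1=False, v2=True, v3=False, v4=False, v5=True, v6=False, v7=False, v8=False, v9=False, v10=True, v11=True, v12=False, v13=False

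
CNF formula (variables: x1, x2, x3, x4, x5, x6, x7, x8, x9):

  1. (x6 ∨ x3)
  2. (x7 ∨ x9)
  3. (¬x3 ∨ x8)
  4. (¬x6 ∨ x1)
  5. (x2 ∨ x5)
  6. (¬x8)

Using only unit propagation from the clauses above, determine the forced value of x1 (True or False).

(¬x8) is a unit clause: x8 = False.
(¬x3 ∨ x8): since x8 = False, the clause reduces to (¬x3). x3 = False.
In (x6 ∨ x3), x3 is now false; x6 must hold, so x6 = True.
From (x1 ∨ ¬x6) and x6 = True: x1 = True.

True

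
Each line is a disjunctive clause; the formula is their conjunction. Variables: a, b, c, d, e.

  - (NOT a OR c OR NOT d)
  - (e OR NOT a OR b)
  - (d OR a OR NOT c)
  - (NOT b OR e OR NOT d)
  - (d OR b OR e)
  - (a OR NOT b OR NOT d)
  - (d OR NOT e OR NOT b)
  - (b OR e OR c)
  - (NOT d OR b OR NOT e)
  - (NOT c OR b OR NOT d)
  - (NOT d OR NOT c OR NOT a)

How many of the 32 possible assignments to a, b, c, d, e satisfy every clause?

6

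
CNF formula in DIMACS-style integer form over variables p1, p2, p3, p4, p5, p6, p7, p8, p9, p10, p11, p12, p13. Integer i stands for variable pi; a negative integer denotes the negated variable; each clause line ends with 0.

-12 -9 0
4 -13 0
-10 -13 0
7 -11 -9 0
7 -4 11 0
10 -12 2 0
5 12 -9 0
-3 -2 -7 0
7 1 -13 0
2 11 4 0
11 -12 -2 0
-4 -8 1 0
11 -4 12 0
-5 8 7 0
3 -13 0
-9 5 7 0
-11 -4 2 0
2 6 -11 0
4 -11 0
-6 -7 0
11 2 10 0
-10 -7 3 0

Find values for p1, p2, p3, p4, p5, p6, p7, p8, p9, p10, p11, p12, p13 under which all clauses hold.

p1=F, p2=T, p3=F, p4=F, p5=F, p6=T, p7=F, p8=F, p9=F, p10=F, p11=F, p12=F, p13=F

Pure literal: p9 appears only negated; assign p9 = False.
Pure literal: p13 appears only negated; assign p13 = False.
Set p1 = False and propagate.
Set p2 = True and propagate.
For the remaining variables, p3 = False, p4 = False, p5 = False, p6 = True, p7 = False, p8 = False, p10 = False, p11 = False, p12 = False works.
Every clause has at least one true literal under this assignment.
Check each clause:
  1. (!p12 || !p9) — !p12 is true.
  2. (p4 || !p13) — !p13 is true.
  3. (!p13 || !p10) — !p13 is true.
  4. (p7 || !p11 || !p9) — !p11 is true.
  5. (p7 || p11 || !p4) — !p4 is true.
  6. (p10 || !p12 || p2) — p2 is true.
  7. (!p9 || p12 || p5) — !p9 is true.
  8. (!p7 || !p3 || !p2) — !p7 is true.
  9. (p7 || p1 || !p13) — !p13 is true.
  10. (p11 || p4 || p2) — p2 is true.
  11. (!p2 || p11 || !p12) — !p12 is true.
  12. (!p4 || !p8 || p1) — !p8 is true.
  13. (p12 || p11 || !p4) — !p4 is true.
  14. (p8 || p7 || !p5) — !p5 is true.
  15. (!p13 || p3) — !p13 is true.
  16. (p7 || p5 || !p9) — !p9 is true.
  17. (p2 || !p4 || !p11) — p2 is true.
  18. (p2 || !p11 || p6) — p2 is true.
  19. (p4 || !p11) — !p11 is true.
  20. (!p6 || !p7) — !p7 is true.
  21. (p10 || p2 || p11) — p2 is true.
  22. (!p7 || !p10 || p3) — !p7 is true.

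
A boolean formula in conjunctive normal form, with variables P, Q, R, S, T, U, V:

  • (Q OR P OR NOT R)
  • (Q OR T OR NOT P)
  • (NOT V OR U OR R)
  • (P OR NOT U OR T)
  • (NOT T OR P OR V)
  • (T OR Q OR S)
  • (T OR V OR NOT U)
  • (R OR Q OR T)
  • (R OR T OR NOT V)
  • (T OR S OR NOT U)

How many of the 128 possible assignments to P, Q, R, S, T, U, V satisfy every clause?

49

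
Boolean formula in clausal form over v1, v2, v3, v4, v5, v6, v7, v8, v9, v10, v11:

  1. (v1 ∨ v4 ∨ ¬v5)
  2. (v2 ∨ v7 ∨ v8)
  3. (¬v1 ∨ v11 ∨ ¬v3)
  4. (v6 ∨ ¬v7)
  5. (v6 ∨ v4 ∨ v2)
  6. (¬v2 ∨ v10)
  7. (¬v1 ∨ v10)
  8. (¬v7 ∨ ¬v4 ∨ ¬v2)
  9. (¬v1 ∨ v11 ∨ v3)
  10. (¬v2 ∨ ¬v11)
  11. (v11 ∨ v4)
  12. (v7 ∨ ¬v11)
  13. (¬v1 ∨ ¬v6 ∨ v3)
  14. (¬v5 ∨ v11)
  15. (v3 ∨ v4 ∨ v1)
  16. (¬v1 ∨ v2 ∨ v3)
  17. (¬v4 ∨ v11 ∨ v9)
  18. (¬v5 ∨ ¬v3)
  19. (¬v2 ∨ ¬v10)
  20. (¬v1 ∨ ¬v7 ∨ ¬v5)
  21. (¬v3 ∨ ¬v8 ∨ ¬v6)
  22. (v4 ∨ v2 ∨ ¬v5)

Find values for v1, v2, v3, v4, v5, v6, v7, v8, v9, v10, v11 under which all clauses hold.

v1 = F, v2 = F, v3 = F, v4 = T, v5 = F, v6 = T, v7 = T, v8 = F, v9 = T, v10 = T, v11 = T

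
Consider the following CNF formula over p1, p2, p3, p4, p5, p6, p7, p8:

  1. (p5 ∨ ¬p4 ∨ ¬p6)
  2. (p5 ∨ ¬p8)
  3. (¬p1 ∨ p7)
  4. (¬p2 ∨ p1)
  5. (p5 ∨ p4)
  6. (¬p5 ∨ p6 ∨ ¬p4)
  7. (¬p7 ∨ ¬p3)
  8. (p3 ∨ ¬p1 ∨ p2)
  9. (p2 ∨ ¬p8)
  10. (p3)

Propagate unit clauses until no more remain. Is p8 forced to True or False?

(p3) is a unit clause: p3 = True.
(¬p7 ∨ ¬p3): since p3 = True, the clause reduces to (¬p7). p7 = False.
(¬p1 ∨ p7): since p7 = False, the clause reduces to (¬p1). p1 = False.
From (¬p2 ∨ p1) and p1 = False: p2 = False.
From (p2 ∨ ¬p8) and p2 = False: p8 = False.

False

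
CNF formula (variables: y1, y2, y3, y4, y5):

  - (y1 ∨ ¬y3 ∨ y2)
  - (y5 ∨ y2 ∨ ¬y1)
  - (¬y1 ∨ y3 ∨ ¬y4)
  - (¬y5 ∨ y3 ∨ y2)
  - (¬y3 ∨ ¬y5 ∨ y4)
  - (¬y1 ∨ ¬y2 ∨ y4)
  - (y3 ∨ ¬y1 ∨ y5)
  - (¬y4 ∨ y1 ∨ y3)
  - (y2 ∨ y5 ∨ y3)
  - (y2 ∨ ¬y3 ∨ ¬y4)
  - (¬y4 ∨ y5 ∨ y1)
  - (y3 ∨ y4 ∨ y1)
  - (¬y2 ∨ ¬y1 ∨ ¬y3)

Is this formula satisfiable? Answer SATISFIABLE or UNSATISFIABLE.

Set y1 = False and propagate.
The remaining clauses are satisfied by y2 = True, y3 = True, y4 = False, y5 = False.
So y1=0  y2=1  y3=1  y4=0  y5=0 is a satisfying assignment.

SATISFIABLE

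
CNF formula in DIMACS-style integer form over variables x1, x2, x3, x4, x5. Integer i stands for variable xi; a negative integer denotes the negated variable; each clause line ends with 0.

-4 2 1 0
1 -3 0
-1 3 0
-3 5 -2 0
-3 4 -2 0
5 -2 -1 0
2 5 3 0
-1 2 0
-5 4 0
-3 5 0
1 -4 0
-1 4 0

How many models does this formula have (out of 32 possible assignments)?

Satisfying assignments:
  x1=0 x2=1 x3=0 x4=0 x5=0
  x1=1 x2=1 x3=1 x4=1 x5=1
Count: 2.

2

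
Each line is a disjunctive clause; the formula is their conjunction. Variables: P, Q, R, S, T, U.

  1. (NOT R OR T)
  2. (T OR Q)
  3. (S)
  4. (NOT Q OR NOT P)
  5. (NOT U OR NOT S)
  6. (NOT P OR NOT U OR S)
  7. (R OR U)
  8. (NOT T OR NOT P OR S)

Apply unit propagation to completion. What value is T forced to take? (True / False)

(S) is a unit clause: S = True.
From (NOT U OR NOT S) and S = True: U = False.
In (U OR R), U is now false; R must hold, so R = True.
From (T OR NOT R) and R = True: T = True.

True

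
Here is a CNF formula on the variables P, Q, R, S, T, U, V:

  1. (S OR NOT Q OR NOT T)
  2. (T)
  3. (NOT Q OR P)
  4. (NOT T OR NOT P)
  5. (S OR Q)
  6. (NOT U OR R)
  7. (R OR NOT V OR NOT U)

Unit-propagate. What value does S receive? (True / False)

(T) stands alone — T = True.
(NOT T OR NOT P) with T = True leaves only NOT P, so P = False.
From (NOT Q OR P) and P = False: Q = False.
From (Q OR S) and Q = False: S = True.

True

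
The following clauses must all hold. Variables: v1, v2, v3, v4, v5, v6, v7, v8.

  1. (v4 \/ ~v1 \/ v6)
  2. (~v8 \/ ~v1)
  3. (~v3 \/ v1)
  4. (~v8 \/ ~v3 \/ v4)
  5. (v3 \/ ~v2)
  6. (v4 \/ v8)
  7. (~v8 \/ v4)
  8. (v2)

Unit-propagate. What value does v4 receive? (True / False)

(v2) is a unit clause: v2 = True.
(~v2 \/ v3) with v2 = True leaves only v3, so v3 = True.
(~v3 \/ v1) with v3 = True leaves only v1, so v1 = True.
(~v1 \/ ~v8) with v1 = True leaves only ~v8, so v8 = False.
(v8 \/ v4): since v8 = False, the clause reduces to (v4). v4 = True.

True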